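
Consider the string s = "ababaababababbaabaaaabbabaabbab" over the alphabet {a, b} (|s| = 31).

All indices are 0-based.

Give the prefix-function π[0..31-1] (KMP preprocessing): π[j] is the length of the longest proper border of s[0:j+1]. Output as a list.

π[0] = 0
j=1 s[j]='b': π[1]=0 (border '')
j=2 s[j]='a': π[2]=1 (border 'a')
j=3 s[j]='b': π[3]=2 (border 'ab')
j=4 s[j]='a': π[4]=3 (border 'aba')
j=5 s[j]='a': k: 3→1→0; π[5]=1 (border 'a')
j=6 s[j]='b': π[6]=2 (border 'ab')
j=7 s[j]='a': π[7]=3 (border 'aba')
j=8 s[j]='b': π[8]=4 (border 'abab')
j=9 s[j]='a': π[9]=5 (border 'ababa')
j=10 s[j]='b': k: 5→3; π[10]=4 (border 'abab')
j=11 s[j]='a': π[11]=5 (border 'ababa')
j=12 s[j]='b': k: 5→3; π[12]=4 (border 'abab')
j=13 s[j]='b': k: 4→2→0; π[13]=0 (border '')
j=14 s[j]='a': π[14]=1 (border 'a')
j=15 s[j]='a': k: 1→0; π[15]=1 (border 'a')
j=16 s[j]='b': π[16]=2 (border 'ab')
j=17 s[j]='a': π[17]=3 (border 'aba')
j=18 s[j]='a': k: 3→1→0; π[18]=1 (border 'a')
j=19 s[j]='a': k: 1→0; π[19]=1 (border 'a')
j=20 s[j]='a': k: 1→0; π[20]=1 (border 'a')
j=21 s[j]='b': π[21]=2 (border 'ab')
j=22 s[j]='b': k: 2→0; π[22]=0 (border '')
j=23 s[j]='a': π[23]=1 (border 'a')
j=24 s[j]='b': π[24]=2 (border 'ab')
j=25 s[j]='a': π[25]=3 (border 'aba')
j=26 s[j]='a': k: 3→1→0; π[26]=1 (border 'a')
j=27 s[j]='b': π[27]=2 (border 'ab')
j=28 s[j]='b': k: 2→0; π[28]=0 (border '')
j=29 s[j]='a': π[29]=1 (border 'a')
j=30 s[j]='b': π[30]=2 (border 'ab')

[0, 0, 1, 2, 3, 1, 2, 3, 4, 5, 4, 5, 4, 0, 1, 1, 2, 3, 1, 1, 1, 2, 0, 1, 2, 3, 1, 2, 0, 1, 2]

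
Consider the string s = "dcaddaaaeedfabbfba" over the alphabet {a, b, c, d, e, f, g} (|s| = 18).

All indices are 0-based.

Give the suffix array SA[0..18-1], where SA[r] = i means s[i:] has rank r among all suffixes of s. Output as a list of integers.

[17, 5, 6, 12, 2, 7, 16, 13, 14, 1, 4, 0, 3, 10, 9, 8, 11, 15]

rank | idx | suffix
   0 |  17 | a
   1 |   5 | aaaeedfabbfba
   2 |   6 | aaeedfabbfba
   3 |  12 | abbfba
   4 |   2 | addaaaeedfabbfba
   5 |   7 | aeedfabbfba
   6 |  16 | ba
   7 |  13 | bbfba
   8 |  14 | bfba
   9 |   1 | caddaaaeedfabbfba
  10 |   4 | daaaeedfabbfba
  11 |   0 | dcaddaaaeedfabbfba
  12 |   3 | ddaaaeedfabbfba
  13 |  10 | dfabbfba
  14 |   9 | edfabbfba
  15 |   8 | eedfabbfba
  16 |  11 | fabbfba
  17 |  15 | fba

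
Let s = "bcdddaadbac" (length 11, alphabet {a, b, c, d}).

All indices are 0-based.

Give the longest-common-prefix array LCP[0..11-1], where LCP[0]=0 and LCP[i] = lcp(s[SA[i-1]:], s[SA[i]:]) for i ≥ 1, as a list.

[0, 1, 1, 0, 1, 0, 1, 0, 1, 1, 2]

rank→(start, suffix):
  0 → (5, 'aadbac')
  1 → (9, 'ac')
  2 → (6, 'adbac')
  3 → (8, 'bac')
  4 → (0, 'bcdddaadbac')
  5 → (10, 'c')
  6 → (1, 'cdddaadbac')
  7 → (4, 'daadbac')
  8 → (7, 'dbac')
  9 → (3, 'ddaadbac')
  10 → (2, 'dddaadbac')

SA = [5, 9, 6, 8, 0, 10, 1, 4, 7, 3, 2]
i: (SA[i-1],SA[i]) lcp shared
  1: (5,9) 1 'a'
  2: (9,6) 1 'a'
  3: (6,8) 0 ''
  4: (8,0) 1 'b'
  5: (0,10) 0 ''
  6: (10,1) 1 'c'
  7: (1,4) 0 ''
  8: (4,7) 1 'd'
  9: (7,3) 1 'd'
  10: (3,2) 2 'dd'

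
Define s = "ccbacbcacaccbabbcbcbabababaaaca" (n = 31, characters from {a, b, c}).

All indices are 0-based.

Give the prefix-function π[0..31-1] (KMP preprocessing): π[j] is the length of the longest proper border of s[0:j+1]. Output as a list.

[0, 1, 0, 0, 1, 0, 1, 0, 1, 0, 1, 2, 3, 4, 0, 0, 1, 0, 1, 0, 0, 0, 0, 0, 0, 0, 0, 0, 0, 1, 0]

π[0] = 0
j=1 s[j]='c': π[1]=1 (border 'c')
j=2 s[j]='b': k: 1→0; π[2]=0 (border '')
j=3 s[j]='a': π[3]=0 (border '')
j=4 s[j]='c': π[4]=1 (border 'c')
j=5 s[j]='b': k: 1→0; π[5]=0 (border '')
j=6 s[j]='c': π[6]=1 (border 'c')
j=7 s[j]='a': k: 1→0; π[7]=0 (border '')
j=8 s[j]='c': π[8]=1 (border 'c')
j=9 s[j]='a': k: 1→0; π[9]=0 (border '')
j=10 s[j]='c': π[10]=1 (border 'c')
j=11 s[j]='c': π[11]=2 (border 'cc')
j=12 s[j]='b': π[12]=3 (border 'ccb')
j=13 s[j]='a': π[13]=4 (border 'ccba')
j=14 s[j]='b': k: 4→0; π[14]=0 (border '')
j=15 s[j]='b': π[15]=0 (border '')
j=16 s[j]='c': π[16]=1 (border 'c')
j=17 s[j]='b': k: 1→0; π[17]=0 (border '')
j=18 s[j]='c': π[18]=1 (border 'c')
j=19 s[j]='b': k: 1→0; π[19]=0 (border '')
j=20 s[j]='a': π[20]=0 (border '')
j=21 s[j]='b': π[21]=0 (border '')
j=22 s[j]='a': π[22]=0 (border '')
j=23 s[j]='b': π[23]=0 (border '')
j=24 s[j]='a': π[24]=0 (border '')
j=25 s[j]='b': π[25]=0 (border '')
j=26 s[j]='a': π[26]=0 (border '')
j=27 s[j]='a': π[27]=0 (border '')
j=28 s[j]='a': π[28]=0 (border '')
j=29 s[j]='c': π[29]=1 (border 'c')
j=30 s[j]='a': k: 1→0; π[30]=0 (border '')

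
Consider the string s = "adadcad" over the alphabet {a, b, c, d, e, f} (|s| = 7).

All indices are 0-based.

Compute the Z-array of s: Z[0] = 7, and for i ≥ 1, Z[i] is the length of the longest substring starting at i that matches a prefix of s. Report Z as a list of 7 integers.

[7, 0, 2, 0, 0, 2, 0]

Z[0]=7
i=1: i≥r, start 0; Z[1]=0
i=2: i≥r, start 0; Z[2]=2 grow→box=[2,4)
i=3: min(r-i=1, Z[1]=0)=0; Z[3]=0
i=4: i≥r, start 0; Z[4]=0
i=5: i≥r, start 0; Z[5]=2 grow→box=[5,7)
i=6: min(r-i=1, Z[1]=0)=0; Z[6]=0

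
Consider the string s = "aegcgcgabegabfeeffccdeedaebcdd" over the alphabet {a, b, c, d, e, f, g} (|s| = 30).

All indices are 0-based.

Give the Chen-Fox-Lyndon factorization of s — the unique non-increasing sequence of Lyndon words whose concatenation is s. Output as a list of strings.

emit factor 1: 'aegcgcg' (i=0, period=7)
emit factor 2: 'abegabfeeffccdeedaebcdd' (i=7, period=23)

["aegcgcg", "abegabfeeffccdeedaebcdd"]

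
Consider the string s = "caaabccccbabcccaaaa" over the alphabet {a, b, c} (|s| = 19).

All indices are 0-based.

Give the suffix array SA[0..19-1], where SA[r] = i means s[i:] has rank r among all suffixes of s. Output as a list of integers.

rank→(start, suffix):
  0 → (18, 'a')
  1 → (17, 'aa')
  2 → (16, 'aaa')
  3 → (15, 'aaaa')
  4 → (1, 'aaabccccbabcccaaaa')
  5 → (2, 'aabccccbabcccaaaa')
  6 → (10, 'abcccaaaa')
  7 → (3, 'abccccbabcccaaaa')
  8 → (9, 'babcccaaaa')
  9 → (11, 'bcccaaaa')
  10 → (4, 'bccccbabcccaaaa')
  11 → (14, 'caaaa')
  12 → (0, 'caaabccccbabcccaaaa')
  13 → (8, 'cbabcccaaaa')
  14 → (13, 'ccaaaa')
  15 → (7, 'ccbabcccaaaa')
  16 → (12, 'cccaaaa')
  17 → (6, 'cccbabcccaaaa')
  18 → (5, 'ccccbabcccaaaa')

[18, 17, 16, 15, 1, 2, 10, 3, 9, 11, 4, 14, 0, 8, 13, 7, 12, 6, 5]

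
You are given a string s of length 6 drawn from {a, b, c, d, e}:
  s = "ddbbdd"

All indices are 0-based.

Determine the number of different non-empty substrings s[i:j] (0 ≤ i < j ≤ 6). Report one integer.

16

rank→(start, suffix):
  0 → (2, 'bbdd')
  1 → (3, 'bdd')
  2 → (5, 'd')
  3 → (1, 'dbbdd')
  4 → (4, 'dd')
  5 → (0, 'ddbbdd')

SA = [2, 3, 5, 1, 4, 0]
rank  pair      lcp
   1  s[2:],s[3:]  1  'b'
   2  s[3:],s[5:]  0  ''
   3  s[5:],s[1:]  1  'd'
   4  s[1:],s[4:]  1  'd'
   5  s[4:],s[0:]  2  'dd'

n(n+1)/2 = 6·7/2 = 21
Σ LCP = 0 + 1 + 0 + 1 + 1 + 2 = 5
distinct = 21 − 5 = 16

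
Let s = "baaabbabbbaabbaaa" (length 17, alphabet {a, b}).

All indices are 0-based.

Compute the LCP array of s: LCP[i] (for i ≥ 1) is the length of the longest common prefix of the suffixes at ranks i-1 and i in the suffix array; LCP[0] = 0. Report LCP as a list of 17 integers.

rank→(start, suffix):
  0 → (16, 'a')
  1 → (15, 'aa')
  2 → (14, 'aaa')
  3 → (1, 'aaabbabbbaabbaaa')
  4 → (10, 'aabbaaa')
  5 → (2, 'aabbabbbaabbaaa')
  6 → (11, 'abbaaa')
  7 → (3, 'abbabbbaabbaaa')
  8 → (6, 'abbbaabbaaa')
  9 → (13, 'baaa')
  10 → (0, 'baaabbabbbaabbaaa')
  11 → (9, 'baabbaaa')
  12 → (5, 'babbbaabbaaa')
  13 → (12, 'bbaaa')
  14 → (8, 'bbaabbaaa')
  15 → (4, 'bbabbbaabbaaa')
  16 → (7, 'bbbaabbaaa')

SA = [16, 15, 14, 1, 10, 2, 11, 3, 6, 13, 0, 9, 5, 12, 8, 4, 7]
i: (SA[i-1],SA[i]) lcp shared
  1: (16,15) 1 'a'
  2: (15,14) 2 'aa'
  3: (14,1) 3 'aaa'
  4: (1,10) 2 'aa'
  5: (10,2) 5 'aabba'
  6: (2,11) 1 'a'
  7: (11,3) 4 'abba'
  8: (3,6) 3 'abb'
  9: (6,13) 0 ''
  10: (13,0) 4 'baaa'
  11: (0,9) 3 'baa'
  12: (9,5) 2 'ba'
  13: (5,12) 1 'b'
  14: (12,8) 4 'bbaa'
  15: (8,4) 3 'bba'
  16: (4,7) 2 'bb'

[0, 1, 2, 3, 2, 5, 1, 4, 3, 0, 4, 3, 2, 1, 4, 3, 2]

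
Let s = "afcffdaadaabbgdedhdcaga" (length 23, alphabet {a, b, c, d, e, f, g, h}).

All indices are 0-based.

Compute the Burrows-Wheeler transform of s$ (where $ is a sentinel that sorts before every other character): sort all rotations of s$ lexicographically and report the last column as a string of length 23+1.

agddaa$cabdfafhgedafcabd

rank  rotation                  last
    0  $afcffdaadaabbgdedhdcaga  a
    1  a$afcffdaadaabbgdedhdcag  g
    2  aabbgdedhdcaga$afcffdaad  d
    3  aadaabbgdedhdcaga$afcffd  d
    4  abbgdedhdcaga$afcffdaada  a
    5  adaabbgdedhdcaga$afcffda  a
    6  afcffdaadaabbgdedhdcaga$  $
    7  aga$afcffdaadaabbgdedhdc  c
    8  bbgdedhdcaga$afcffdaadaa  a
    9  bgdedhdcaga$afcffdaadaab  b
   10  caga$afcffdaadaabbgdedhd  d
   11  cffdaadaabbgdedhdcaga$af  f
   12  daabbgdedhdcaga$afcffdaa  a
   13  daadaabbgdedhdcaga$afcff  f
   14  dcaga$afcffdaadaabbgdedh  h
   15  dedhdcaga$afcffdaadaabbg  g
   16  dhdcaga$afcffdaadaabbgde  e
   17  edhdcaga$afcffdaadaabbgd  d
   18  fcffdaadaabbgdedhdcaga$a  a
   19  fdaadaabbgdedhdcaga$afcf  f
   20  ffdaadaabbgdedhdcaga$afc  c
   21  ga$afcffdaadaabbgdedhdca  a
   22  gdedhdcaga$afcffdaadaabb  b
   23  hdcaga$afcffdaadaabbgded  d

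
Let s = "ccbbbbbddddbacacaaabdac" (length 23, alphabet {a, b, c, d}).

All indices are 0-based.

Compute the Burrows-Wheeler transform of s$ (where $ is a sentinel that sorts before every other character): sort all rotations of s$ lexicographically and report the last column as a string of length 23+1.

rank  rotation                  last
    0  $ccbbbbbddddbacacaaabdac  c
    1  aaabdac$ccbbbbbddddbacac  c
    2  aabdac$ccbbbbbddddbacaca  a
    3  abdac$ccbbbbbddddbacacaa  a
    4  ac$ccbbbbbddddbacacaaabd  d
    5  acaaabdac$ccbbbbbddddbac  c
    6  acacaaabdac$ccbbbbbddddb  b
    7  bacacaaabdac$ccbbbbbdddd  d
    8  bbbbbddddbacacaaabdac$cc  c
    9  bbbbddddbacacaaabdac$ccb  b
   10  bbbddddbacacaaabdac$ccbb  b
   11  bbddddbacacaaabdac$ccbbb  b
   12  bdac$ccbbbbbddddbacacaaa  a
   13  bddddbacacaaabdac$ccbbbb  b
   14  c$ccbbbbbddddbacacaaabda  a
   15  caaabdac$ccbbbbbddddbaca  a
   16  cacaaabdac$ccbbbbbddddba  a
   17  cbbbbbddddbacacaaabdac$c  c
   18  ccbbbbbddddbacacaaabdac$  $
   19  dac$ccbbbbbddddbacacaaab  b
   20  dbacacaaabdac$ccbbbbbddd  d
   21  ddbacacaaabdac$ccbbbbbdd  d
   22  dddbacacaaabdac$ccbbbbbd  d
   23  ddddbacacaaabdac$ccbbbbb  b

ccaadcbdcbbbabaaac$bdddb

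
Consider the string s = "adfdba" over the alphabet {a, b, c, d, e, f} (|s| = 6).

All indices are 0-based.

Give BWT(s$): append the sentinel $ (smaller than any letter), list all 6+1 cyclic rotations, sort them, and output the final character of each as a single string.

ab$dfad

rank  rotation last
    0  $adfdba  a
    1  a$adfdb  b
    2  adfdba$  $
    3  ba$adfd  d
    4  dba$adf  f
    5  dfdba$a  a
    6  fdba$ad  d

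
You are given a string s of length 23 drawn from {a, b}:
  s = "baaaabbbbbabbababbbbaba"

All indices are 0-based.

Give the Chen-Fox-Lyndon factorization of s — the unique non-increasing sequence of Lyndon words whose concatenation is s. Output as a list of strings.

emit factor 1: 'b' (i=0, period=1)
emit factor 2: 'aaaabbbbbabbababbbbab' (i=1, period=21)
emit factor 3: 'a' (i=22, period=1)

["b", "aaaabbbbbabbababbbbab", "a"]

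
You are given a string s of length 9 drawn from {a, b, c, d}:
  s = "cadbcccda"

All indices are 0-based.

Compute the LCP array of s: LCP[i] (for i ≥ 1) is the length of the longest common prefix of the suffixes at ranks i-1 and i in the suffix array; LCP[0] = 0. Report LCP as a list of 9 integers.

[0, 1, 0, 0, 1, 2, 1, 0, 1]

rank | idx | suffix
   0 |   8 | a
   1 |   1 | adbcccda
   2 |   3 | bcccda
   3 |   0 | cadbcccda
   4 |   4 | cccda
   5 |   5 | ccda
   6 |   6 | cda
   7 |   7 | da
   8 |   2 | dbcccda

SA = [8, 1, 3, 0, 4, 5, 6, 7, 2]
rank  pair      lcp
   1  s[8:],s[1:]  1  'a'
   2  s[1:],s[3:]  0  ''
   3  s[3:],s[0:]  0  ''
   4  s[0:],s[4:]  1  'c'
   5  s[4:],s[5:]  2  'cc'
   6  s[5:],s[6:]  1  'c'
   7  s[6:],s[7:]  0  ''
   8  s[7:],s[2:]  1  'd'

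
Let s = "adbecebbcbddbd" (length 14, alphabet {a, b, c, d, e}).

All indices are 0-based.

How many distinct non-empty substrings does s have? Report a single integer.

94

sorted suffixes:
  #0 SA[0]=0  'adbecebbcbddbd'
  #1 SA[1]=6  'bbcbddbd'
  #2 SA[2]=7  'bcbddbd'
  #3 SA[3]=12  'bd'
  #4 SA[4]=9  'bddbd'
  #5 SA[5]=2  'becebbcbddbd'
  #6 SA[6]=8  'cbddbd'
  #7 SA[7]=4  'cebbcbddbd'
  #8 SA[8]=13  'd'
  #9 SA[9]=11  'dbd'
  #10 SA[10]=1  'dbecebbcbddbd'
  #11 SA[11]=10  'ddbd'
  #12 SA[12]=5  'ebbcbddbd'
  #13 SA[13]=3  'ecebbcbddbd'

SA = [0, 6, 7, 12, 9, 2, 8, 4, 13, 11, 1, 10, 5, 3]
[i] adj suffixes → lcp
  [1] 0/6 → 0 ('')
  [2] 6/7 → 1 ('b')
  [3] 7/12 → 1 ('b')
  [4] 12/9 → 2 ('bd')
  [5] 9/2 → 1 ('b')
  [6] 2/8 → 0 ('')
  [7] 8/4 → 1 ('c')
  [8] 4/13 → 0 ('')
  [9] 13/11 → 1 ('d')
  [10] 11/1 → 2 ('db')
  [11] 1/10 → 1 ('d')
  [12] 10/5 → 0 ('')
  [13] 5/3 → 1 ('e')

n(n+1)/2 = 14·15/2 = 105
Σ LCP = 0 + 0 + 1 + 1 + 2 + 1 + 0 + 1 + 0 + 1 + 2 + 1 + 0 + 1 = 11
distinct = 105 − 11 = 94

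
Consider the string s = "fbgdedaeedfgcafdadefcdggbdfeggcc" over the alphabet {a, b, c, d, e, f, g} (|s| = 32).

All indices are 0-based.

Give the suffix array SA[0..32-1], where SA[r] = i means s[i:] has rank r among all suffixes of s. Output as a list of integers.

rank | idx | suffix
   0 |  16 | adefcdggbdfeggcc
   1 |   6 | aeedfgcafdadefcdggbdfeggcc
   2 |  13 | afdadefcdggbdfeggcc
   3 |  24 | bdfeggcc
   4 |   1 | bgdedaeedfgcafdadefcdggbdfeggcc
   5 |  31 | c
   6 |  12 | cafdadefcdggbdfeggcc
   7 |  30 | cc
   8 |  20 | cdggbdfeggcc
   9 |  15 | dadefcdggbdfeggcc
  10 |   5 | daeedfgcafdadefcdggbdfeggcc
  11 |   3 | dedaeedfgcafdadefcdggbdfeggcc
  12 |  17 | defcdggbdfeggcc
  13 |  25 | dfeggcc
  14 |   9 | dfgcafdadefcdggbdfeggcc
  15 |  21 | dggbdfeggcc
  16 |   4 | edaeedfgcafdadefcdggbdfeggcc
  17 |   8 | edfgcafdadefcdggbdfeggcc
  18 |   7 | eedfgcafdadefcdggbdfeggcc
  19 |  18 | efcdggbdfeggcc
  20 |  27 | eggcc
  21 |   0 | fbgdedaeedfgcafdadefcdggbdfeggcc
  22 |  19 | fcdggbdfeggcc
  23 |  14 | fdadefcdggbdfeggcc
  24 |  26 | feggcc
  25 |  10 | fgcafdadefcdggbdfeggcc
  26 |  23 | gbdfeggcc
  27 |  11 | gcafdadefcdggbdfeggcc
  28 |  29 | gcc
  29 |   2 | gdedaeedfgcafdadefcdggbdfeggcc
  30 |  22 | ggbdfeggcc
  31 |  28 | ggcc

[16, 6, 13, 24, 1, 31, 12, 30, 20, 15, 5, 3, 17, 25, 9, 21, 4, 8, 7, 18, 27, 0, 19, 14, 26, 10, 23, 11, 29, 2, 22, 28]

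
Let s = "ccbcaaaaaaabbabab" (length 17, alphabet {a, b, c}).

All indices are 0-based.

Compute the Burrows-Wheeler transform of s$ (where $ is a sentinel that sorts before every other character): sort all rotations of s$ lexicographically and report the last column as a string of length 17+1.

rank  rotation            last
    0  $ccbcaaaaaaabbabab  b
    1  aaaaaaabbabab$ccbc  c
    2  aaaaaabbabab$ccbca  a
    3  aaaaabbabab$ccbcaa  a
    4  aaaabbabab$ccbcaaa  a
    5  aaabbabab$ccbcaaaa  a
    6  aabbabab$ccbcaaaaa  a
    7  ab$ccbcaaaaaaabbab  b
    8  abab$ccbcaaaaaaabb  b
    9  abbabab$ccbcaaaaaa  a
   10  b$ccbcaaaaaaabbaba  a
   11  bab$ccbcaaaaaaabba  a
   12  babab$ccbcaaaaaaab  b
   13  bbabab$ccbcaaaaaaa  a
   14  bcaaaaaaabbabab$cc  c
   15  caaaaaaabbabab$ccb  b
   16  cbcaaaaaaabbabab$c  c
   17  ccbcaaaaaaabbabab$  $

bcaaaaabbaaabacbc$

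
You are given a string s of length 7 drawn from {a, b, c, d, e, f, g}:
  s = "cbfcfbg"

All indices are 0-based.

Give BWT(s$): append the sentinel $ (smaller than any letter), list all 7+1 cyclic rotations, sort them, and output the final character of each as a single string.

gcf$fcbb

rank  rotation  last
    0  $cbfcfbg  g
    1  bfcfbg$c  c
    2  bg$cbfcf  f
    3  cbfcfbg$  $
    4  cfbg$cbf  f
    5  fbg$cbfc  c
    6  fcfbg$cb  b
    7  g$cbfcfb  b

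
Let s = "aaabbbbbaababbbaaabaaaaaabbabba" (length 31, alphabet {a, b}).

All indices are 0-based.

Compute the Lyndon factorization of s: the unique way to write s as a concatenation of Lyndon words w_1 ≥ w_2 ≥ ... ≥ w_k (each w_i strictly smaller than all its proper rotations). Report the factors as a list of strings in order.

emit factor 1: 'aaabbbbbaababbb' (i=0, period=15)
emit factor 2: 'aaab' (i=15, period=4)
emit factor 3: 'aaaaaabbabb' (i=19, period=11)
emit factor 4: 'a' (i=30, period=1)

["aaabbbbbaababbb", "aaab", "aaaaaabbabb", "a"]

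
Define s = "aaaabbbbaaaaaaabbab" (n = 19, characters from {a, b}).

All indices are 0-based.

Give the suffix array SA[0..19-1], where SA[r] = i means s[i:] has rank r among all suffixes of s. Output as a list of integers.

[8, 9, 10, 11, 0, 12, 1, 13, 2, 17, 14, 3, 18, 7, 16, 6, 15, 5, 4]

sorted suffixes:
  #0 SA[0]=8  'aaaaaaabbab'
  #1 SA[1]=9  'aaaaaabbab'
  #2 SA[2]=10  'aaaaabbab'
  #3 SA[3]=11  'aaaabbab'
  #4 SA[4]=0  'aaaabbbbaaaaaaabbab'
  #5 SA[5]=12  'aaabbab'
  #6 SA[6]=1  'aaabbbbaaaaaaabbab'
  #7 SA[7]=13  'aabbab'
  #8 SA[8]=2  'aabbbbaaaaaaabbab'
  #9 SA[9]=17  'ab'
  #10 SA[10]=14  'abbab'
  #11 SA[11]=3  'abbbbaaaaaaabbab'
  #12 SA[12]=18  'b'
  #13 SA[13]=7  'baaaaaaabbab'
  #14 SA[14]=16  'bab'
  #15 SA[15]=6  'bbaaaaaaabbab'
  #16 SA[16]=15  'bbab'
  #17 SA[17]=5  'bbbaaaaaaabbab'
  #18 SA[18]=4  'bbbbaaaaaaabbab'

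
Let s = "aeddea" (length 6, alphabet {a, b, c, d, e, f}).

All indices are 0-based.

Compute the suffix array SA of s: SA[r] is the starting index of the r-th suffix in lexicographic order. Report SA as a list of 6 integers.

rank→(start, suffix):
  0 → (5, 'a')
  1 → (0, 'aeddea')
  2 → (2, 'ddea')
  3 → (3, 'dea')
  4 → (4, 'ea')
  5 → (1, 'eddea')

[5, 0, 2, 3, 4, 1]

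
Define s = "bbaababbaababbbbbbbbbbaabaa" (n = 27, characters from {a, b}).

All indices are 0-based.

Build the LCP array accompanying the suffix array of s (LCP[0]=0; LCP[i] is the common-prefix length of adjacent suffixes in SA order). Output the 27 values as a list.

sorted suffixes:
  #0 SA[0]=26  'a'
  #1 SA[1]=25  'aa'
  #2 SA[2]=22  'aabaa'
  #3 SA[3]=2  'aababbaababbbbbbbbbbaabaa'
  #4 SA[4]=8  'aababbbbbbbbbbaabaa'
  #5 SA[5]=23  'abaa'
  #6 SA[6]=3  'ababbaababbbbbbbbbbaabaa'
  #7 SA[7]=9  'ababbbbbbbbbbaabaa'
  #8 SA[8]=5  'abbaababbbbbbbbbbaabaa'
  #9 SA[9]=11  'abbbbbbbbbbaabaa'
  #10 SA[10]=24  'baa'
  #11 SA[11]=21  'baabaa'
  #12 SA[12]=1  'baababbaababbbbbbbbbbaabaa'
  #13 SA[13]=7  'baababbbbbbbbbbaabaa'
  #14 SA[14]=4  'babbaababbbbbbbbbbaabaa'
  #15 SA[15]=10  'babbbbbbbbbbaabaa'
  #16 SA[16]=20  'bbaabaa'
  #17 SA[17]=0  'bbaababbaababbbbbbbbbbaabaa'
  #18 SA[18]=6  'bbaababbbbbbbbbbaabaa'
  #19 SA[19]=19  'bbbaabaa'
  #20 SA[20]=18  'bbbbaabaa'
  #21 SA[21]=17  'bbbbbaabaa'
  #22 SA[22]=16  'bbbbbbaabaa'
  #23 SA[23]=15  'bbbbbbbaabaa'
  #24 SA[24]=14  'bbbbbbbbaabaa'
  #25 SA[25]=13  'bbbbbbbbbaabaa'
  #26 SA[26]=12  'bbbbbbbbbbaabaa'

SA = [26, 25, 22, 2, 8, 23, 3, 9, 5, 11, 24, 21, 1, 7, 4, 10, 20, 0, 6, 19, 18, 17, 16, 15, 14, 13, 12]
[i] adj suffixes → lcp
  [1] 26/25 → 1 ('a')
  [2] 25/22 → 2 ('aa')
  [3] 22/2 → 4 ('aaba')
  [4] 2/8 → 6 ('aababb')
  [5] 8/23 → 1 ('a')
  [6] 23/3 → 3 ('aba')
  [7] 3/9 → 5 ('ababb')
  [8] 9/5 → 2 ('ab')
  [9] 5/11 → 3 ('abb')
  [10] 11/24 → 0 ('')
  [11] 24/21 → 3 ('baa')
  [12] 21/1 → 5 ('baaba')
  [13] 1/7 → 7 ('baababb')
  [14] 7/4 → 2 ('ba')
  [15] 4/10 → 4 ('babb')
  [16] 10/20 → 1 ('b')
  [17] 20/0 → 6 ('bbaaba')
  [18] 0/6 → 8 ('bbaababb')
  [19] 6/19 → 2 ('bb')
  [20] 19/18 → 3 ('bbb')
  [21] 18/17 → 4 ('bbbb')
  [22] 17/16 → 5 ('bbbbb')
  [23] 16/15 → 6 ('bbbbbb')
  [24] 15/14 → 7 ('bbbbbbb')
  [25] 14/13 → 8 ('bbbbbbbb')
  [26] 13/12 → 9 ('bbbbbbbbb')

[0, 1, 2, 4, 6, 1, 3, 5, 2, 3, 0, 3, 5, 7, 2, 4, 1, 6, 8, 2, 3, 4, 5, 6, 7, 8, 9]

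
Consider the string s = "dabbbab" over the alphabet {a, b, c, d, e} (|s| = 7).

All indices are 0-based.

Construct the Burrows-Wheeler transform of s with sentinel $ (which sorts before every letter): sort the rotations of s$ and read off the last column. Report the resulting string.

rank  rotation  last
    0  $dabbbab  b
    1  ab$dabbb  b
    2  abbbab$d  d
    3  b$dabbba  a
    4  bab$dabb  b
    5  bbab$dab  b
    6  bbbab$da  a
    7  dabbbab$  $

bbdabba$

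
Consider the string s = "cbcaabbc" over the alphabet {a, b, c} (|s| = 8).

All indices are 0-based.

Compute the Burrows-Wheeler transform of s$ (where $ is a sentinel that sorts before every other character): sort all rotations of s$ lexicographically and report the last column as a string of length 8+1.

ccaabcbb$

rank  rotation   last
    0  $cbcaabbc  c
    1  aabbc$cbc  c
    2  abbc$cbca  a
    3  bbc$cbcaa  a
    4  bc$cbcaab  b
    5  bcaabbc$c  c
    6  c$cbcaabb  b
    7  caabbc$cb  b
    8  cbcaabbc$  $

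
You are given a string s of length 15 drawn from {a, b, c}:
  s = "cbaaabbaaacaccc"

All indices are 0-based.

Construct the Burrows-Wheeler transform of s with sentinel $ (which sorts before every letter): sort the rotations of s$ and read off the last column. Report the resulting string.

rank  rotation          last
    0  $cbaaabbaaacaccc  c
    1  aaabbaaacaccc$cb  b
    2  aaacaccc$cbaaabb  b
    3  aabbaaacaccc$cba  a
    4  aacaccc$cbaaabba  a
    5  abbaaacaccc$cbaa  a
    6  acaccc$cbaaabbaa  a
    7  accc$cbaaabbaaac  c
    8  baaabbaaacaccc$c  c
    9  baaacaccc$cbaaab  b
   10  bbaaacaccc$cbaaa  a
   11  c$cbaaabbaaacacc  c
   12  caccc$cbaaabbaaa  a
   13  cbaaabbaaacaccc$  $
   14  cc$cbaaabbaaacac  c
   15  ccc$cbaaabbaaaca  a

cbbaaaaccbaca$ca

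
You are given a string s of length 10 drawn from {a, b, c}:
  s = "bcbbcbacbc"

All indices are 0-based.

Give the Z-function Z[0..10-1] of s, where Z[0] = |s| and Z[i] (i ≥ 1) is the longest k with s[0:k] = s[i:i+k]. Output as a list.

[10, 0, 1, 3, 0, 1, 0, 0, 2, 0]

Z[0]=10
i=1: i≥r, start 0; Z[1]=0
i=2: i≥r, start 0; Z[2]=1 scan→box=[2,3)
i=3: i≥r, start 0; Z[3]=3 scan→box=[3,6)
i=4: min(r-i=2, Z[1]=0)=0; Z[4]=0
i=5: min(r-i=1, Z[2]=1)=1; Z[5]=1
i=6: i≥r, start 0; Z[6]=0
i=7: i≥r, start 0; Z[7]=0
i=8: i≥r, start 0; Z[8]=2 scan→box=[8,10)
i=9: min(r-i=1, Z[1]=0)=0; Z[9]=0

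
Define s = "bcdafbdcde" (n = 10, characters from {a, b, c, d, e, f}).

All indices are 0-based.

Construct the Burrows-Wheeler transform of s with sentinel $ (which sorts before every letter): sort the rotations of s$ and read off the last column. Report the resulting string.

rank  rotation     last
    0  $bcdafbdcde  e
    1  afbdcde$bcd  d
    2  bcdafbdcde$  $
    3  bdcde$bcdaf  f
    4  cdafbdcde$b  b
    5  cde$bcdafbd  d
    6  dafbdcde$bc  c
    7  dcde$bcdafb  b
    8  de$bcdafbdc  c
    9  e$bcdafbdcd  d
   10  fbdcde$bcda  a

ed$fbdcbcda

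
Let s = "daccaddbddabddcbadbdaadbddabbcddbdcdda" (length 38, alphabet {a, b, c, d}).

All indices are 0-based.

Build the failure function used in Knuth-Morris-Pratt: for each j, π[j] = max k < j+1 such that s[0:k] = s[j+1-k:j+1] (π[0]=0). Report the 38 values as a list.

[0, 0, 0, 0, 0, 1, 1, 0, 1, 1, 2, 0, 1, 1, 0, 0, 0, 1, 0, 1, 2, 0, 1, 0, 1, 1, 2, 0, 0, 0, 1, 1, 0, 1, 0, 1, 1, 2]

π[0] = 0
j=1 s[j]='a': π[1]=0 (border '')
j=2 s[j]='c': π[2]=0 (border '')
j=3 s[j]='c': π[3]=0 (border '')
j=4 s[j]='a': π[4]=0 (border '')
j=5 s[j]='d': π[5]=1 (border 'd')
j=6 s[j]='d': k: 1→0; π[6]=1 (border 'd')
j=7 s[j]='b': k: 1→0; π[7]=0 (border '')
j=8 s[j]='d': π[8]=1 (border 'd')
j=9 s[j]='d': k: 1→0; π[9]=1 (border 'd')
j=10 s[j]='a': π[10]=2 (border 'da')
j=11 s[j]='b': k: 2→0; π[11]=0 (border '')
j=12 s[j]='d': π[12]=1 (border 'd')
j=13 s[j]='d': k: 1→0; π[13]=1 (border 'd')
j=14 s[j]='c': k: 1→0; π[14]=0 (border '')
j=15 s[j]='b': π[15]=0 (border '')
j=16 s[j]='a': π[16]=0 (border '')
j=17 s[j]='d': π[17]=1 (border 'd')
j=18 s[j]='b': k: 1→0; π[18]=0 (border '')
j=19 s[j]='d': π[19]=1 (border 'd')
j=20 s[j]='a': π[20]=2 (border 'da')
j=21 s[j]='a': k: 2→0; π[21]=0 (border '')
j=22 s[j]='d': π[22]=1 (border 'd')
j=23 s[j]='b': k: 1→0; π[23]=0 (border '')
j=24 s[j]='d': π[24]=1 (border 'd')
j=25 s[j]='d': k: 1→0; π[25]=1 (border 'd')
j=26 s[j]='a': π[26]=2 (border 'da')
j=27 s[j]='b': k: 2→0; π[27]=0 (border '')
j=28 s[j]='b': π[28]=0 (border '')
j=29 s[j]='c': π[29]=0 (border '')
j=30 s[j]='d': π[30]=1 (border 'd')
j=31 s[j]='d': k: 1→0; π[31]=1 (border 'd')
j=32 s[j]='b': k: 1→0; π[32]=0 (border '')
j=33 s[j]='d': π[33]=1 (border 'd')
j=34 s[j]='c': k: 1→0; π[34]=0 (border '')
j=35 s[j]='d': π[35]=1 (border 'd')
j=36 s[j]='d': k: 1→0; π[36]=1 (border 'd')
j=37 s[j]='a': π[37]=2 (border 'da')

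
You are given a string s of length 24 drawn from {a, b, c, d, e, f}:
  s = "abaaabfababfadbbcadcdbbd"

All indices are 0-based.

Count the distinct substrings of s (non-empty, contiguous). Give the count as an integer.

266

sorted suffixes:
  #0 SA[0]=2  'aaabfababfadbbcadcdbbd'
  #1 SA[1]=3  'aabfababfadbbcadcdbbd'
  #2 SA[2]=0  'abaaabfababfadbbcadcdbbd'
  #3 SA[3]=7  'ababfadbbcadcdbbd'
  #4 SA[4]=4  'abfababfadbbcadcdbbd'
  #5 SA[5]=9  'abfadbbcadcdbbd'
  #6 SA[6]=12  'adbbcadcdbbd'
  #7 SA[7]=17  'adcdbbd'
  #8 SA[8]=1  'baaabfababfadbbcadcdbbd'
  #9 SA[9]=8  'babfadbbcadcdbbd'
  #10 SA[10]=14  'bbcadcdbbd'
  #11 SA[11]=21  'bbd'
  #12 SA[12]=15  'bcadcdbbd'
  #13 SA[13]=22  'bd'
  #14 SA[14]=5  'bfababfadbbcadcdbbd'
  #15 SA[15]=10  'bfadbbcadcdbbd'
  #16 SA[16]=16  'cadcdbbd'
  #17 SA[17]=19  'cdbbd'
  #18 SA[18]=23  'd'
  #19 SA[19]=13  'dbbcadcdbbd'
  #20 SA[20]=20  'dbbd'
  #21 SA[21]=18  'dcdbbd'
  #22 SA[22]=6  'fababfadbbcadcdbbd'
  #23 SA[23]=11  'fadbbcadcdbbd'

SA = [2, 3, 0, 7, 4, 9, 12, 17, 1, 8, 14, 21, 15, 22, 5, 10, 16, 19, 23, 13, 20, 18, 6, 11]
[i] adj suffixes → lcp
  [1] 2/3 → 2 ('aa')
  [2] 3/0 → 1 ('a')
  [3] 0/7 → 3 ('aba')
  [4] 7/4 → 2 ('ab')
  [5] 4/9 → 4 ('abfa')
  [6] 9/12 → 1 ('a')
  [7] 12/17 → 2 ('ad')
  [8] 17/1 → 0 ('')
  [9] 1/8 → 2 ('ba')
  [10] 8/14 → 1 ('b')
  [11] 14/21 → 2 ('bb')
  [12] 21/15 → 1 ('b')
  [13] 15/22 → 1 ('b')
  [14] 22/5 → 1 ('b')
  [15] 5/10 → 3 ('bfa')
  [16] 10/16 → 0 ('')
  [17] 16/19 → 1 ('c')
  [18] 19/23 → 0 ('')
  [19] 23/13 → 1 ('d')
  [20] 13/20 → 3 ('dbb')
  [21] 20/18 → 1 ('d')
  [22] 18/6 → 0 ('')
  [23] 6/11 → 2 ('fa')

n(n+1)/2 = 24·25/2 = 300
Σ LCP = 0 + 2 + 1 + 3 + 2 + 4 + 1 + 2 + 0 + 2 + 1 + 2 + 1 + 1 + 1 + 3 + 0 + 1 + 0 + 1 + 3 + 1 + 0 + 2 = 34
distinct = 300 − 34 = 266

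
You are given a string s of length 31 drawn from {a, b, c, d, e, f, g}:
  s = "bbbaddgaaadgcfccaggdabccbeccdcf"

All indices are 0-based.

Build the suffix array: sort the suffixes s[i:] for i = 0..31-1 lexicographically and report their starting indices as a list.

[7, 8, 20, 3, 9, 16, 2, 1, 0, 21, 24, 15, 23, 14, 22, 26, 27, 29, 12, 19, 28, 4, 5, 10, 25, 30, 13, 6, 11, 18, 17]

rank→(start, suffix):
  0 → (7, 'aaadgcfccaggdabccbeccdcf')
  1 → (8, 'aadgcfccaggdabccbeccdcf')
  2 → (20, 'abccbeccdcf')
  3 → (3, 'addgaaadgcfccaggdabccbeccdcf')
  4 → (9, 'adgcfccaggdabccbeccdcf')
  5 → (16, 'aggdabccbeccdcf')
  6 → (2, 'baddgaaadgcfccaggdabccbeccdcf')
  7 → (1, 'bbaddgaaadgcfccaggdabccbeccdcf')
  8 → (0, 'bbbaddgaaadgcfccaggdabccbeccdcf')
  9 → (21, 'bccbeccdcf')
  10 → (24, 'beccdcf')
  11 → (15, 'caggdabccbeccdcf')
  12 → (23, 'cbeccdcf')
  13 → (14, 'ccaggdabccbeccdcf')
  14 → (22, 'ccbeccdcf')
  15 → (26, 'ccdcf')
  16 → (27, 'cdcf')
  17 → (29, 'cf')
  18 → (12, 'cfccaggdabccbeccdcf')
  19 → (19, 'dabccbeccdcf')
  20 → (28, 'dcf')
  21 → (4, 'ddgaaadgcfccaggdabccbeccdcf')
  22 → (5, 'dgaaadgcfccaggdabccbeccdcf')
  23 → (10, 'dgcfccaggdabccbeccdcf')
  24 → (25, 'eccdcf')
  25 → (30, 'f')
  26 → (13, 'fccaggdabccbeccdcf')
  27 → (6, 'gaaadgcfccaggdabccbeccdcf')
  28 → (11, 'gcfccaggdabccbeccdcf')
  29 → (18, 'gdabccbeccdcf')
  30 → (17, 'ggdabccbeccdcf')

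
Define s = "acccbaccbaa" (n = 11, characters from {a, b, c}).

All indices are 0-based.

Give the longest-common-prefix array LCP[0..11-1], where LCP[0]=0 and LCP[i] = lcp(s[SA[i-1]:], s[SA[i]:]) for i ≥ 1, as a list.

[0, 1, 1, 3, 0, 2, 0, 3, 1, 4, 2]

rank | idx | suffix
   0 |  10 | a
   1 |   9 | aa
   2 |   5 | accbaa
   3 |   0 | acccbaccbaa
   4 |   8 | baa
   5 |   4 | baccbaa
   6 |   7 | cbaa
   7 |   3 | cbaccbaa
   8 |   6 | ccbaa
   9 |   2 | ccbaccbaa
  10 |   1 | cccbaccbaa

SA = [10, 9, 5, 0, 8, 4, 7, 3, 6, 2, 1]
rank  pair      lcp
   1  s[10:],s[9:]  1  'a'
   2  s[9:],s[5:]  1  'a'
   3  s[5:],s[0:]  3  'acc'
   4  s[0:],s[8:]  0  ''
   5  s[8:],s[4:]  2  'ba'
   6  s[4:],s[7:]  0  ''
   7  s[7:],s[3:]  3  'cba'
   8  s[3:],s[6:]  1  'c'
   9  s[6:],s[2:]  4  'ccba'
  10  s[2:],s[1:]  2  'cc'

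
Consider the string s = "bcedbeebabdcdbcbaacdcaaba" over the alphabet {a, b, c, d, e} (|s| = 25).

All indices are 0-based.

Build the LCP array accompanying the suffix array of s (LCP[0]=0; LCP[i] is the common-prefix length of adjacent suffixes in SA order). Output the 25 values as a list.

[0, 1, 2, 1, 2, 1, 0, 2, 2, 1, 2, 1, 1, 0, 1, 1, 2, 1, 0, 2, 1, 2, 0, 1, 1]

rank→(start, suffix):
  0 → (24, 'a')
  1 → (21, 'aaba')
  2 → (16, 'aacdcaaba')
  3 → (22, 'aba')
  4 → (8, 'abdcdbcbaacdcaaba')
  5 → (17, 'acdcaaba')
  6 → (23, 'ba')
  7 → (15, 'baacdcaaba')
  8 → (7, 'babdcdbcbaacdcaaba')
  9 → (13, 'bcbaacdcaaba')
  10 → (0, 'bcedbeebabdcdbcbaacdcaaba')
  11 → (9, 'bdcdbcbaacdcaaba')
  12 → (4, 'beebabdcdbcbaacdcaaba')
  13 → (20, 'caaba')
  14 → (14, 'cbaacdcaaba')
  15 → (11, 'cdbcbaacdcaaba')
  16 → (18, 'cdcaaba')
  17 → (1, 'cedbeebabdcdbcbaacdcaaba')
  18 → (12, 'dbcbaacdcaaba')
  19 → (3, 'dbeebabdcdbcbaacdcaaba')
  20 → (19, 'dcaaba')
  21 → (10, 'dcdbcbaacdcaaba')
  22 → (6, 'ebabdcdbcbaacdcaaba')
  23 → (2, 'edbeebabdcdbcbaacdcaaba')
  24 → (5, 'eebabdcdbcbaacdcaaba')

SA = [24, 21, 16, 22, 8, 17, 23, 15, 7, 13, 0, 9, 4, 20, 14, 11, 18, 1, 12, 3, 19, 10, 6, 2, 5]
rank  pair      lcp
   1  s[24:],s[21:]  1  'a'
   2  s[21:],s[16:]  2  'aa'
   3  s[16:],s[22:]  1  'a'
   4  s[22:],s[8:]  2  'ab'
   5  s[8:],s[17:]  1  'a'
   6  s[17:],s[23:]  0  ''
   7  s[23:],s[15:]  2  'ba'
   8  s[15:],s[7:]  2  'ba'
   9  s[7:],s[13:]  1  'b'
  10  s[13:],s[0:]  2  'bc'
  11  s[0:],s[9:]  1  'b'
  12  s[9:],s[4:]  1  'b'
  13  s[4:],s[20:]  0  ''
  14  s[20:],s[14:]  1  'c'
  15  s[14:],s[11:]  1  'c'
  16  s[11:],s[18:]  2  'cd'
  17  s[18:],s[1:]  1  'c'
  18  s[1:],s[12:]  0  ''
  19  s[12:],s[3:]  2  'db'
  20  s[3:],s[19:]  1  'd'
  21  s[19:],s[10:]  2  'dc'
  22  s[10:],s[6:]  0  ''
  23  s[6:],s[2:]  1  'e'
  24  s[2:],s[5:]  1  'e'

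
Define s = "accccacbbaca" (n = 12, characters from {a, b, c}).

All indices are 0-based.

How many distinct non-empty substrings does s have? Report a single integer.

sorted suffixes:
  #0 SA[0]=11  'a'
  #1 SA[1]=9  'aca'
  #2 SA[2]=5  'acbbaca'
  #3 SA[3]=0  'accccacbbaca'
  #4 SA[4]=8  'baca'
  #5 SA[5]=7  'bbaca'
  #6 SA[6]=10  'ca'
  #7 SA[7]=4  'cacbbaca'
  #8 SA[8]=6  'cbbaca'
  #9 SA[9]=3  'ccacbbaca'
  #10 SA[10]=2  'cccacbbaca'
  #11 SA[11]=1  'ccccacbbaca'

SA = [11, 9, 5, 0, 8, 7, 10, 4, 6, 3, 2, 1]
[i] adj suffixes → lcp
  [1] 11/9 → 1 ('a')
  [2] 9/5 → 2 ('ac')
  [3] 5/0 → 2 ('ac')
  [4] 0/8 → 0 ('')
  [5] 8/7 → 1 ('b')
  [6] 7/10 → 0 ('')
  [7] 10/4 → 2 ('ca')
  [8] 4/6 → 1 ('c')
  [9] 6/3 → 1 ('c')
  [10] 3/2 → 2 ('cc')
  [11] 2/1 → 3 ('ccc')

n(n+1)/2 = 12·13/2 = 78
Σ LCP = 0 + 1 + 2 + 2 + 0 + 1 + 0 + 2 + 1 + 1 + 2 + 3 = 15
distinct = 78 − 15 = 63

63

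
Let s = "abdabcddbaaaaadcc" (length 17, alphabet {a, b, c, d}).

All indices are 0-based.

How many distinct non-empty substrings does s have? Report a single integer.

sorted suffixes:
  #0 SA[0]=9  'aaaaadcc'
  #1 SA[1]=10  'aaaadcc'
  #2 SA[2]=11  'aaadcc'
  #3 SA[3]=12  'aadcc'
  #4 SA[4]=3  'abcddbaaaaadcc'
  #5 SA[5]=0  'abdabcddbaaaaadcc'
  #6 SA[6]=13  'adcc'
  #7 SA[7]=8  'baaaaadcc'
  #8 SA[8]=4  'bcddbaaaaadcc'
  #9 SA[9]=1  'bdabcddbaaaaadcc'
  #10 SA[10]=16  'c'
  #11 SA[11]=15  'cc'
  #12 SA[12]=5  'cddbaaaaadcc'
  #13 SA[13]=2  'dabcddbaaaaadcc'
  #14 SA[14]=7  'dbaaaaadcc'
  #15 SA[15]=14  'dcc'
  #16 SA[16]=6  'ddbaaaaadcc'

SA = [9, 10, 11, 12, 3, 0, 13, 8, 4, 1, 16, 15, 5, 2, 7, 14, 6]
rank  pair      lcp
   1  s[9:],s[10:]  4  'aaaa'
   2  s[10:],s[11:]  3  'aaa'
   3  s[11:],s[12:]  2  'aa'
   4  s[12:],s[3:]  1  'a'
   5  s[3:],s[0:]  2  'ab'
   6  s[0:],s[13:]  1  'a'
   7  s[13:],s[8:]  0  ''
   8  s[8:],s[4:]  1  'b'
   9  s[4:],s[1:]  1  'b'
  10  s[1:],s[16:]  0  ''
  11  s[16:],s[15:]  1  'c'
  12  s[15:],s[5:]  1  'c'
  13  s[5:],s[2:]  0  ''
  14  s[2:],s[7:]  1  'd'
  15  s[7:],s[14:]  1  'd'
  16  s[14:],s[6:]  1  'd'

n(n+1)/2 = 17·18/2 = 153
Σ LCP = 0 + 4 + 3 + 2 + 1 + 2 + 1 + 0 + 1 + 1 + 0 + 1 + 1 + 0 + 1 + 1 + 1 = 20
distinct = 153 − 20 = 133

133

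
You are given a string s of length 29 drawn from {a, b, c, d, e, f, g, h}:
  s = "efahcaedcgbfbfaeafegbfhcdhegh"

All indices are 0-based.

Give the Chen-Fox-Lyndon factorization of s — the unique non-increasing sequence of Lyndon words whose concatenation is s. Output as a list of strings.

emit factor 1: 'ef' (i=0, period=2)
emit factor 2: 'ahc' (i=2, period=3)
emit factor 3: 'aedcgbfbf' (i=5, period=9)
emit factor 4: 'aeafegbfhcdhegh' (i=14, period=15)

["ef", "ahc", "aedcgbfbf", "aeafegbfhcdhegh"]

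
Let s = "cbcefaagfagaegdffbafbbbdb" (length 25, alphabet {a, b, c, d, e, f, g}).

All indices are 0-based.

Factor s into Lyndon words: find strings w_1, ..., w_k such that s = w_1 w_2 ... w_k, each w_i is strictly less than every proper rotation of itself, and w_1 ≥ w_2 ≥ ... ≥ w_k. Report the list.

["c", "bcef", "aagfagaegdffbafbbbdb"]

emit factor 1: 'c' (i=0, period=1)
emit factor 2: 'bcef' (i=1, period=4)
emit factor 3: 'aagfagaegdffbafbbbdb' (i=5, period=20)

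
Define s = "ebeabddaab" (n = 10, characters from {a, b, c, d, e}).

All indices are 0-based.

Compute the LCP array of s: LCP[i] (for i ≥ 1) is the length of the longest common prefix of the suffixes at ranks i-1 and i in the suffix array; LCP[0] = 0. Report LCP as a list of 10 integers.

[0, 1, 2, 0, 1, 1, 0, 1, 0, 1]

rank→(start, suffix):
  0 → (7, 'aab')
  1 → (8, 'ab')
  2 → (3, 'abddaab')
  3 → (9, 'b')
  4 → (4, 'bddaab')
  5 → (1, 'beabddaab')
  6 → (6, 'daab')
  7 → (5, 'ddaab')
  8 → (2, 'eabddaab')
  9 → (0, 'ebeabddaab')

SA = [7, 8, 3, 9, 4, 1, 6, 5, 2, 0]
[i] adj suffixes → lcp
  [1] 7/8 → 1 ('a')
  [2] 8/3 → 2 ('ab')
  [3] 3/9 → 0 ('')
  [4] 9/4 → 1 ('b')
  [5] 4/1 → 1 ('b')
  [6] 1/6 → 0 ('')
  [7] 6/5 → 1 ('d')
  [8] 5/2 → 0 ('')
  [9] 2/0 → 1 ('e')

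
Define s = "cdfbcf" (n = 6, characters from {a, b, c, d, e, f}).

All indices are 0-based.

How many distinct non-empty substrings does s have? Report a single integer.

sorted suffixes:
  #0 SA[0]=3  'bcf'
  #1 SA[1]=0  'cdfbcf'
  #2 SA[2]=4  'cf'
  #3 SA[3]=1  'dfbcf'
  #4 SA[4]=5  'f'
  #5 SA[5]=2  'fbcf'

SA = [3, 0, 4, 1, 5, 2]
i: (SA[i-1],SA[i]) lcp shared
  1: (3,0) 0 ''
  2: (0,4) 1 'c'
  3: (4,1) 0 ''
  4: (1,5) 0 ''
  5: (5,2) 1 'f'

n(n+1)/2 = 6·7/2 = 21
Σ LCP = 0 + 0 + 1 + 0 + 0 + 1 = 2
distinct = 21 − 2 = 19

19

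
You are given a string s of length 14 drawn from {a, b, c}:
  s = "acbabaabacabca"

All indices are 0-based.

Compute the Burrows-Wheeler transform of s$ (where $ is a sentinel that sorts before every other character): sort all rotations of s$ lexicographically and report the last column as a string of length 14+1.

rank  rotation         last
    0  $acbabaabacabca  a
    1  a$acbabaabacabc  c
    2  aabacabca$acbab  b
    3  abaabacabca$acb  b
    4  abacabca$acbaba  a
    5  abca$acbabaabac  c
    6  acabca$acbabaab  b
    7  acbabaabacabca$  $
    8  baabacabca$acba  a
    9  babaabacabca$ac  c
   10  bacabca$acbabaa  a
   11  bca$acbabaabaca  a
   12  ca$acbabaabacab  b
   13  cabca$acbabaaba  a
   14  cbabaabacabca$a  a

acbbacb$acaabaa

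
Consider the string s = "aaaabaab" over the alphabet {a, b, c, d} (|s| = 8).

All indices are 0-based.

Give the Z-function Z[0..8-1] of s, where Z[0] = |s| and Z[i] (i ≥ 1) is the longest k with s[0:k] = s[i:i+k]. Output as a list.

[8, 3, 2, 1, 0, 2, 1, 0]

Z[0]=8
i=1: fresh scan; Z[1]=3 grow→box=[1,4)
i=2: min(r-i=2, Z[1]=3)=2; Z[2]=2
i=3: min(r-i=1, Z[2]=2)=1; Z[3]=1
i=4: fresh scan; Z[4]=0
i=5: fresh scan; Z[5]=2 grow→box=[5,7)
i=6: min(r-i=1, Z[1]=3)=1; Z[6]=1
i=7: fresh scan; Z[7]=0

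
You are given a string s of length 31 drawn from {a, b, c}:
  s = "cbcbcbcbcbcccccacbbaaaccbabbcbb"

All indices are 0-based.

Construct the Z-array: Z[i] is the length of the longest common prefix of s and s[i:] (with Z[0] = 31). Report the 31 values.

[31, 0, 9, 0, 7, 0, 5, 0, 3, 0, 1, 1, 1, 1, 1, 0, 2, 0, 0, 0, 0, 0, 1, 2, 0, 0, 0, 0, 2, 0, 0]

Z[0]=31
i=1: i≥r, start 0; Z[1]=0
i=2: i≥r, start 0; Z[2]=9 extend→box=[2,11)
i=3: min(r-i=8, Z[1]=0)=0; Z[3]=0
i=4: min(r-i=7, Z[2]=9)=7; Z[4]=7
i=5: min(r-i=6, Z[3]=0)=0; Z[5]=0
i=6: min(r-i=5, Z[4]=7)=5; Z[6]=5
i=7: min(r-i=4, Z[5]=0)=0; Z[7]=0
i=8: min(r-i=3, Z[6]=5)=3; Z[8]=3
i=9: min(r-i=2, Z[7]=0)=0; Z[9]=0
i=10: min(r-i=1, Z[8]=3)=1; Z[10]=1
i=11: i≥r, start 0; Z[11]=1 extend→box=[11,12)
i=12: i≥r, start 0; Z[12]=1 extend→box=[12,13)
i=13: i≥r, start 0; Z[13]=1 extend→box=[13,14)
i=14: i≥r, start 0; Z[14]=1 extend→box=[14,15)
i=15: i≥r, start 0; Z[15]=0
i=16: i≥r, start 0; Z[16]=2 extend→box=[16,18)
i=17: min(r-i=1, Z[1]=0)=0; Z[17]=0
i=18: i≥r, start 0; Z[18]=0
i=19: i≥r, start 0; Z[19]=0
i=20: i≥r, start 0; Z[20]=0
i=21: i≥r, start 0; Z[21]=0
i=22: i≥r, start 0; Z[22]=1 extend→box=[22,23)
i=23: i≥r, start 0; Z[23]=2 extend→box=[23,25)
i=24: min(r-i=1, Z[1]=0)=0; Z[24]=0
i=25: i≥r, start 0; Z[25]=0
i=26: i≥r, start 0; Z[26]=0
i=27: i≥r, start 0; Z[27]=0
i=28: i≥r, start 0; Z[28]=2 extend→box=[28,30)
i=29: min(r-i=1, Z[1]=0)=0; Z[29]=0
i=30: i≥r, start 0; Z[30]=0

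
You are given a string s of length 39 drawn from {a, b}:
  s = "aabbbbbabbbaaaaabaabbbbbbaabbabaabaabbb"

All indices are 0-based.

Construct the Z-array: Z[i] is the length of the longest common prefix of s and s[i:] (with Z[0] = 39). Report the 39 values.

[39, 1, 0, 0, 0, 0, 0, 1, 0, 0, 0, 2, 2, 2, 3, 1, 0, 7, 1, 0, 0, 0, 0, 0, 0, 4, 1, 0, 0, 1, 0, 3, 1, 0, 5, 1, 0, 0, 0]

Z[0]=39
i=1: i≥r, start 0; Z[1]=1 extend→box=[1,2)
i=2: i≥r, start 0; Z[2]=0
i=3: i≥r, start 0; Z[3]=0
i=4: i≥r, start 0; Z[4]=0
i=5: i≥r, start 0; Z[5]=0
i=6: i≥r, start 0; Z[6]=0
i=7: i≥r, start 0; Z[7]=1 extend→box=[7,8)
i=8: i≥r, start 0; Z[8]=0
i=9: i≥r, start 0; Z[9]=0
i=10: i≥r, start 0; Z[10]=0
i=11: i≥r, start 0; Z[11]=2 extend→box=[11,13)
i=12: min(r-i=1, Z[1]=1)=1; Z[12]=2 extend→box=[12,14)
i=13: min(r-i=1, Z[1]=1)=1; Z[13]=2 extend→box=[13,15)
i=14: min(r-i=1, Z[1]=1)=1; Z[14]=3 extend→box=[14,17)
i=15: min(r-i=2, Z[1]=1)=1; Z[15]=1
i=16: min(r-i=1, Z[2]=0)=0; Z[16]=0
i=17: i≥r, start 0; Z[17]=7 extend→box=[17,24)
i=18: min(r-i=6, Z[1]=1)=1; Z[18]=1
i=19: min(r-i=5, Z[2]=0)=0; Z[19]=0
i=20: min(r-i=4, Z[3]=0)=0; Z[20]=0
i=21: min(r-i=3, Z[4]=0)=0; Z[21]=0
i=22: min(r-i=2, Z[5]=0)=0; Z[22]=0
i=23: min(r-i=1, Z[6]=0)=0; Z[23]=0
i=24: i≥r, start 0; Z[24]=0
i=25: i≥r, start 0; Z[25]=4 extend→box=[25,29)
i=26: min(r-i=3, Z[1]=1)=1; Z[26]=1
i=27: min(r-i=2, Z[2]=0)=0; Z[27]=0
i=28: min(r-i=1, Z[3]=0)=0; Z[28]=0
i=29: i≥r, start 0; Z[29]=1 extend→box=[29,30)
i=30: i≥r, start 0; Z[30]=0
i=31: i≥r, start 0; Z[31]=3 extend→box=[31,34)
i=32: min(r-i=2, Z[1]=1)=1; Z[32]=1
i=33: min(r-i=1, Z[2]=0)=0; Z[33]=0
i=34: i≥r, start 0; Z[34]=5 extend→box=[34,39)
i=35: min(r-i=4, Z[1]=1)=1; Z[35]=1
i=36: min(r-i=3, Z[2]=0)=0; Z[36]=0
i=37: min(r-i=2, Z[3]=0)=0; Z[37]=0
i=38: min(r-i=1, Z[4]=0)=0; Z[38]=0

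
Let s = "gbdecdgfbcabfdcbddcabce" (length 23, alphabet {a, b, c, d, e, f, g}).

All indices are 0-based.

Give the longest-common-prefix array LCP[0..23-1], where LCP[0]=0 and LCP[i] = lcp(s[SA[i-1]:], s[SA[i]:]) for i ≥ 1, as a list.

sorted suffixes:
  #0 SA[0]=19  'abce'
  #1 SA[1]=10  'abfdcbddcabce'
  #2 SA[2]=8  'bcabfdcbddcabce'
  #3 SA[3]=20  'bce'
  #4 SA[4]=15  'bddcabce'
  #5 SA[5]=1  'bdecdgfbcabfdcbddcabce'
  #6 SA[6]=11  'bfdcbddcabce'
  #7 SA[7]=18  'cabce'
  #8 SA[8]=9  'cabfdcbddcabce'
  #9 SA[9]=14  'cbddcabce'
  #10 SA[10]=4  'cdgfbcabfdcbddcabce'
  #11 SA[11]=21  'ce'
  #12 SA[12]=17  'dcabce'
  #13 SA[13]=13  'dcbddcabce'
  #14 SA[14]=16  'ddcabce'
  #15 SA[15]=2  'decdgfbcabfdcbddcabce'
  #16 SA[16]=5  'dgfbcabfdcbddcabce'
  #17 SA[17]=22  'e'
  #18 SA[18]=3  'ecdgfbcabfdcbddcabce'
  #19 SA[19]=7  'fbcabfdcbddcabce'
  #20 SA[20]=12  'fdcbddcabce'
  #21 SA[21]=0  'gbdecdgfbcabfdcbddcabce'
  #22 SA[22]=6  'gfbcabfdcbddcabce'

SA = [19, 10, 8, 20, 15, 1, 11, 18, 9, 14, 4, 21, 17, 13, 16, 2, 5, 22, 3, 7, 12, 0, 6]
i: (SA[i-1],SA[i]) lcp shared
  1: (19,10) 2 'ab'
  2: (10,8) 0 ''
  3: (8,20) 2 'bc'
  4: (20,15) 1 'b'
  5: (15,1) 2 'bd'
  6: (1,11) 1 'b'
  7: (11,18) 0 ''
  8: (18,9) 3 'cab'
  9: (9,14) 1 'c'
  10: (14,4) 1 'c'
  11: (4,21) 1 'c'
  12: (21,17) 0 ''
  13: (17,13) 2 'dc'
  14: (13,16) 1 'd'
  15: (16,2) 1 'd'
  16: (2,5) 1 'd'
  17: (5,22) 0 ''
  18: (22,3) 1 'e'
  19: (3,7) 0 ''
  20: (7,12) 1 'f'
  21: (12,0) 0 ''
  22: (0,6) 1 'g'

[0, 2, 0, 2, 1, 2, 1, 0, 3, 1, 1, 1, 0, 2, 1, 1, 1, 0, 1, 0, 1, 0, 1]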